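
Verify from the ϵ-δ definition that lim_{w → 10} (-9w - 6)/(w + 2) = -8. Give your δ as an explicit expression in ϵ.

δ = min(6, 6ϵ)

Suppose ϵ > 0. We want δ > 0 with 0 < |w − 10| < δ ⇒ |(-9w - 6)/(w + 2) + 8| < ϵ.
Combining over a common denominator, (-9w - 6)/(w + 2) + 8 = [(-9w - 6)·12 − (-96)·(w + 2)] / [12·(w + 2)] = -12(w − 10) / (12(w + 2)).
So |(-9w - 6)/(w + 2) + 8| = 12|w − 10| / (12·|w + 2|).
Restrict δ ≤ 6. Then |w − 10| < 6 gives |w + 2| = |(w − 10) + 12| ≥ 12 − 6 = 6.
Hence |(-9w - 6)/(w + 2) + 8| < 12|w − 10|/(12·6) = (1/6)|w − 10|, which is < ϵ once |w − 10| < 6ϵ.
Take δ = min(6, 6ϵ). Then 0 < |w − 10| < δ forces both bounds, so |(-9w - 6)/(w + 2) + 8| < ϵ.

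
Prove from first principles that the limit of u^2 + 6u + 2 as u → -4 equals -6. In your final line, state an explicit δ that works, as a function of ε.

δ = min(1, ε/7)

Let ε > 0 be given. We want δ > 0 such that 0 < |u + 4| < δ implies |(u^2 + 6u + 2) + 6| < ε.
(u^2 + 6u + 2) + 6 = u^2 + 6u + 8 = (u + 4)(u + 2).
So |(u^2 + 6u + 2) + 6| = |u + 4|·|u + 2|.
Require δ ≤ 1. Then |u + 4| < 1 gives |u| < 5, and by the triangle inequality |u + 2| ≤ 5 + 2 = 7.
Hence |(u^2 + 6u + 2) + 6| ≤ 7|u + 4| < ε provided |u + 4| < ε/7.
Take δ = min(1, ε/7). Then 0 < |u + 4| < δ gives both |u + 4| < 1 and |u + 4| < ε/7, so |(u^2 + 6u + 2) + 6| < ε.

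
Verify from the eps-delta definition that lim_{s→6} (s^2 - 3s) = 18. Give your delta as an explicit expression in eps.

delta = min(1, eps/10)

Suppose eps > 0. We want delta > 0 such that 0 < |s − 6| < delta implies |(s^2 - 3s) − 18| < eps.
(s^2 - 3s) − 18 = s^2 - 3s - 18 = (s − 6)(s + 3).
So |(s^2 - 3s) − 18| = |s − 6|·|s + 3|.
Require delta ≤ 1. Then |s − 6| < 1 gives |s| < 7, and by the triangle inequality |s + 3| ≤ 7 + 3 = 10.
Hence |(s^2 - 3s) − 18| ≤ 10|s − 6| < eps provided |s − 6| < eps/10.
Take delta = min(1, eps/10). Then 0 < |s − 6| < delta gives both |s − 6| < 1 and |s − 6| < eps/10, so |(s^2 - 3s) − 18| < eps.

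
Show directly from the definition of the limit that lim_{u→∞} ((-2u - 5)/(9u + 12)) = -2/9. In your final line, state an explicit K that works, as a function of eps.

Suppose eps > 0. We seek K > 0 such that u > K implies |(-2u - 5)/(9u + 12) + 2/9| < eps.
(-2u - 5)/(9u + 12) + 2/9 = (9(-2u - 5) − (-2)(9u + 12)) / (9(9u + 12)) = -21/(9(9u + 12)).
For u > 0 we have 9u + 12 > 9u, so |(-2u - 5)/(9u + 12) + 2/9| = 21/(9(9u + 12)) < 21/(9·9u) = (7/27)/u.
Thus |(-2u - 5)/(9u + 12) + 2/9| < eps whenever u > (7/27)/eps.
Take K = (7/27)/eps. If u > K then |(-2u - 5)/(9u + 12) + 2/9| < (7/27)/u < eps.

K = (7/27)/eps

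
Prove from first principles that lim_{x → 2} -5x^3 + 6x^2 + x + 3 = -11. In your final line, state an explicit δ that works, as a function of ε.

δ = min(2, ε/103)

Let ε > 0 be given. We want δ > 0 such that 0 < |x − 2| < δ implies |(-5x^3 + 6x^2 + x + 3) + 11| < ε.
(-5x^3 + 6x^2 + x + 3) + 11 = -5x^3 + 6x^2 + x + 14 = (x − 2)(-5x^2 - 4x - 7).
So |(-5x^3 + 6x^2 + x + 3) + 11| = |x − 2|·|-5x^2 - 4x - 7|.
Require δ ≤ 2. Then |x − 2| < 2 gives |x| < 4, and by the triangle inequality |-5x^2 - 4x - 7| ≤ 5·4^2 + 4·4 + 7 = 103.
Hence |(-5x^3 + 6x^2 + x + 3) + 11| ≤ 103|x − 2| < ε provided |x − 2| < ε/103.
Choosing δ = min(2, ε/103) ensures both conditions, hence |(-5x^3 + 6x^2 + x + 3) + 11| < ε.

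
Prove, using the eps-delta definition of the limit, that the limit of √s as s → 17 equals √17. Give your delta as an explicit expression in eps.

delta = min(17, √17·eps)

Let eps > 0. We want delta > 0 such that 0 < |s − 17| < delta implies |√s − √17| < eps.
Multiplying by the conjugate, |√s − √17| = |s − 17|/(√s + √17).
Restrict delta ≤ 17 so that |s − 17| < 17 forces s > 0, and then √s + √17 > √17.
Hence |√s − √17| < |s − 17|/√17, which is < eps once |s − 17| < √17·eps.
Take delta = min(17, √17·eps). If 0 < |s − 17| < delta then s > 0 and |√s − √17| < |s − 17|/√17 < eps.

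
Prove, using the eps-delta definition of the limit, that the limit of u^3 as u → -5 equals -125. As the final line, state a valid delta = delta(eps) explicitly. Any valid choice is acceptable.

delta = min(2, eps/109)

Let eps > 0 be given. We seek delta > 0 with 0 < |u + 5| < delta ⇒ |u^3 + 125| < eps.
Factor: u^3 + 125 = (u + 5)(u^2 - 5u + 25), so |u^3 + 125| = |u + 5|·|u^2 - 5u + 25|.
Restrict delta ≤ 2. Then |u + 5| < 2 gives |u| < 7, so by the triangle inequality |u^2 - 5u + 25| ≤ 7^2 + 5·7 + 25 = 109.
Hence |u^3 + 125| ≤ 109|u + 5|, which is < eps once |u + 5| < eps/109.
Take delta = min(2, eps/109). If 0 < |u + 5| < delta then both bounds hold and |u^3 + 125| ≤ 109|u + 5| < 109·(eps/109) = eps.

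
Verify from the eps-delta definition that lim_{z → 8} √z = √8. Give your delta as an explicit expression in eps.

Suppose eps > 0. We want delta > 0 such that 0 < |z − 8| < delta implies |√z − √8| < eps.
Rationalise: √z − √8 = (z − 8)/(√z + √8), so |√z − √8| = |z − 8|/(√z + √8).
Restrict delta ≤ 8 so that |z − 8| < 8 forces z > 0, and then √z + √8 > √8.
Hence |√z − √8| < |z − 8|/√8, which is < eps once |z − 8| < √8·eps.
Take delta = min(8, √8·eps). If 0 < |z − 8| < delta then z > 0 and |√z − √8| < |z − 8|/√8 < eps.

delta = min(8, √8·eps)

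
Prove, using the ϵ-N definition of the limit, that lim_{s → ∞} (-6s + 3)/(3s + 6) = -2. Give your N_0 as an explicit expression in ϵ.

N_0 = 5/ϵ

Let ϵ > 0 be given. We seek N_0 > 0 such that s > N_0 implies |(-6s + 3)/(3s + 6) + 2| < ϵ.
(-6s + 3)/(3s + 6) + 2 = (3(-6s + 3) − (-6)(3s + 6)) / (3(3s + 6)) = 45/(3(3s + 6)).
For s > 0 we have 3s + 6 > 3s, so |(-6s + 3)/(3s + 6) + 2| = 45/(3(3s + 6)) < 45/(3·3s) = 5/s.
Thus |(-6s + 3)/(3s + 6) + 2| < ϵ whenever s > 5/ϵ.
Take N_0 = 5/ϵ. If s > N_0 then |(-6s + 3)/(3s + 6) + 2| < 5/s < ϵ.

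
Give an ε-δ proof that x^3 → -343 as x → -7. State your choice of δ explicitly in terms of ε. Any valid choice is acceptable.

Fix ε > 0. We seek δ > 0 with 0 < |x + 7| < δ ⇒ |x^3 + 343| < ε.
Factor: x^3 + 343 = (x + 7)(x^2 - 7x + 49), so |x^3 + 343| = |x + 7|·|x^2 - 7x + 49|.
Impose δ ≤ 1 so that |x| < 8; then |x^2 - 7x + 49| ≤ 169.
Hence |x^3 + 343| ≤ 169|x + 7|, which is < ε once |x + 7| < ε/169.
Take δ = min(1, ε/169). If 0 < |x + 7| < δ then both bounds hold and |x^3 + 343| ≤ 169|x + 7| < 169·(ε/169) = ε.

δ = min(1, ε/169)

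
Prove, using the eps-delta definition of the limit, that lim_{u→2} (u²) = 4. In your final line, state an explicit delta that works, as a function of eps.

Suppose eps > 0. We seek delta > 0 with 0 < |u − 2| < delta ⇒ |u² − 4| < eps.
Factor: u² − 4 = (u − 2)(u + 2), so |u² − 4| = |u − 2|·|u + 2|.
Restrict delta ≤ 2. Then |u − 2| < 2 gives |u| < 4, so by the triangle inequality |u + 2| ≤ 4 + 2 = 6.
Hence |u² − 4| ≤ 6|u − 2|, which is < eps once |u − 2| < eps/6.
Take delta = min(2, eps/6). If 0 < |u − 2| < delta then both bounds hold and |u² − 4| ≤ 6|u − 2| < 6·(eps/6) = eps.

delta = min(2, eps/6)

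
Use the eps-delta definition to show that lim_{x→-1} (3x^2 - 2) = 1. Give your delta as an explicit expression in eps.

delta = min(1, eps/9)

Let eps > 0 be given. We want delta > 0 such that 0 < |x + 1| < delta implies |(3x^2 - 2) − 1| < eps.
(3x^2 - 2) − 1 = 3x^2 - 3 = (x + 1)(3x - 3).
So |(3x^2 - 2) − 1| = |x + 1|·|3x - 3|.
Require delta ≤ 1. Then |x + 1| < 1 gives |x| < 2, and by the triangle inequality |3x - 3| ≤ 3·2 + 3 = 9.
Hence |(3x^2 - 2) − 1| ≤ 9|x + 1| < eps provided |x + 1| < eps/9.
Take delta = min(1, eps/9). Then 0 < |x + 1| < delta gives both |x + 1| < 1 and |x + 1| < eps/9, so |(3x^2 - 2) − 1| < eps.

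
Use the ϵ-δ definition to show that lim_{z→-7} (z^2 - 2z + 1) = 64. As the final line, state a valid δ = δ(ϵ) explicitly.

Let ϵ > 0 be given. We want δ > 0 such that 0 < |z + 7| < δ implies |(z^2 - 2z + 1) − 64| < ϵ.
(z^2 - 2z + 1) − 64 = z^2 - 2z - 63 = (z + 7)(z - 9).
So |(z^2 - 2z + 1) − 64| = |z + 7|·|z - 9|.
Assume first that |z + 7| < 1, so |z| < 8. Then |z - 9| ≤ 8 + 9 = 17.
Hence |(z^2 - 2z + 1) − 64| ≤ 17|z + 7| < ϵ provided |z + 7| < ϵ/17.
Choosing δ = min(1, ϵ/17) ensures both conditions, hence |(z^2 - 2z + 1) − 64| < ϵ.

δ = min(1, ϵ/17)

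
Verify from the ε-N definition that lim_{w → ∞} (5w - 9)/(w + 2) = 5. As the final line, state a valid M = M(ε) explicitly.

Let ε > 0 be given. We seek M > 0 such that w > M implies |(5w - 9)/(w + 2) − 5| < ε.
(5w - 9)/(w + 2) − 5 = ((5w - 9) − 5(w + 2)) / ((w + 2)) = -19/((w + 2)).
For w > 0 we have w + 2 > w, so |(5w - 9)/(w + 2) − 5| = 19/((w + 2)) < 19/(w) = 19/w.
Thus |(5w - 9)/(w + 2) − 5| < ε whenever w > 19/ε.
Take M = 19/ε. If w > M then |(5w - 9)/(w + 2) − 5| < 19/w < ε.

M = 19/ε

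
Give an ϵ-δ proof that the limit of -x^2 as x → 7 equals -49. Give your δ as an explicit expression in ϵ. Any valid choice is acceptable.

Let ϵ > 0 be given. We want δ > 0 such that 0 < |x − 7| < δ implies |(-x^2) + 49| < ϵ.
(-x^2) + 49 = -x^2 + 49 = (x − 7)(-x - 7).
So |(-x^2) + 49| = |x − 7|·|-x - 7|.
Require δ ≤ 1. Then |x − 7| < 1 gives |x| < 8, and by the triangle inequality |-x - 7| ≤ 8 + 7 = 15.
Hence |(-x^2) + 49| ≤ 15|x − 7| < ϵ provided |x − 7| < ϵ/15.
Take δ = min(1, ϵ/15). Then 0 < |x − 7| < δ gives both |x − 7| < 1 and |x − 7| < ϵ/15, so |(-x^2) + 49| < ϵ.

δ = min(1, ϵ/15)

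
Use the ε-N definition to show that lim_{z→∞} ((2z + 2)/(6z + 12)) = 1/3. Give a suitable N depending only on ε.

Let ε > 0. We seek N > 0 such that z > N implies |(2z + 2)/(6z + 12) − (1/3)| < ε.
(2z + 2)/(6z + 12) − (1/3) = (6(2z + 2) − 2(6z + 12)) / (6(6z + 12)) = -12/(6(6z + 12)).
For z > 0 we have 6z + 12 > 6z, so |(2z + 2)/(6z + 12) − (1/3)| = 12/(6(6z + 12)) < 12/(6·6z) = (1/3)/z.
Thus |(2z + 2)/(6z + 12) − (1/3)| < ε whenever z > (1/3)/ε.
Take N = (1/3)/ε. If z > N then |(2z + 2)/(6z + 12) − (1/3)| < (1/3)/z < ε.

N = (1/3)/ε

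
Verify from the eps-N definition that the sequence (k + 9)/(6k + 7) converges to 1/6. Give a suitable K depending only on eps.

Let eps > 0 be given. For k ≥ 1, |(k + 9)/(6k + 7) − (1/6)| = |47|/(6(6k + 7)) = 47/(6(6k + 7)).
Since 6k + 7 ≥ 6k for k ≥ 1, this is ≤ 47/(6·6k) = (47/36)/k.
So |(k + 9)/(6k + 7) − (1/6)| < eps whenever k > (47/36)/eps.
Take K = (47/36)/eps. If k > K then |(k + 9)/(6k + 7) − (1/6)| ≤ (47/36)/k < eps.

K = (47/36)/eps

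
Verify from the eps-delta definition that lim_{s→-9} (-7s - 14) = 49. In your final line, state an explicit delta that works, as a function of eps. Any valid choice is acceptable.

delta = eps/7

Let eps > 0 be given. We need delta > 0 so that 0 < |s + 9| < delta implies |(-7s - 14) − 49| < eps.
Since (-7s - 14) − 49 = -7(s + 9), we have |(-7s - 14) − 49| = 7|s + 9|.
Thus it suffices that |s + 9| < eps/7.
Take delta = eps/7. If 0 < |s + 9| < delta then |(-7s - 14) − 49| = 7|s + 9| < 7·(eps/7) = eps.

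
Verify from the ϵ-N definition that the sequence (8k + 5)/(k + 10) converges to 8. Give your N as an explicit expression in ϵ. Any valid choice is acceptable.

Let ϵ > 0. For k ≥ 1, |(8k + 5)/(k + 10) − 8| = |-75|/((k + 10)) = 75/((k + 10)).
Since k + 10 ≥ k for k ≥ 1, this is ≤ 75/(k) = 75/k.
So |(8k + 5)/(k + 10) − 8| < ϵ whenever k > 75/ϵ.
Take N = 75/ϵ. If k > N then |(8k + 5)/(k + 10) − 8| ≤ 75/k < ϵ.

N = 75/ϵ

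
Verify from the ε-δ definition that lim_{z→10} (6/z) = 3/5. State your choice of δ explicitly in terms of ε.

Fix ε > 0. We seek δ > 0 such that 0 < |z − 10| < δ implies |6/z − (3/5)| < ε.
|6/z − (3/5)| = 6·|10 − z|/(10·|z|) = 6|z − 10|/(10|z|).
Require δ ≤ 5 so that |z| > 10 − 5 = 5, hence 10|z| > 50.
Then |6/z − (3/5)| < 6|z − 10|/50, which is < ε when |z − 10| < (25/3)ε.
Take δ = min(5, (25/3)ε). Then 0 < |z − 10| < δ gives both |z − 10| < 5 and |z − 10| < (25/3)ε, so |6/z − (3/5)| < ε.

δ = min(5, (25/3)ε)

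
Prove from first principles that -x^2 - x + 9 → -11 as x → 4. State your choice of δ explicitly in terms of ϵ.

δ = min(1, ϵ/10)

Let ϵ > 0 be given. We want δ > 0 such that 0 < |x − 4| < δ implies |(-x^2 - x + 9) + 11| < ϵ.
(-x^2 - x + 9) + 11 = -x^2 - x + 20 = (x − 4)(-x - 5).
So |(-x^2 - x + 9) + 11| = |x − 4|·|-x - 5|.
Require δ ≤ 1. Then |x − 4| < 1 gives |x| < 5, and by the triangle inequality |-x - 5| ≤ 5 + 5 = 10.
Hence |(-x^2 - x + 9) + 11| ≤ 10|x − 4| < ϵ provided |x − 4| < ϵ/10.
Take δ = min(1, ϵ/10). Then 0 < |x − 4| < δ gives both |x − 4| < 1 and |x − 4| < ϵ/10, so |(-x^2 - x + 9) + 11| < ϵ.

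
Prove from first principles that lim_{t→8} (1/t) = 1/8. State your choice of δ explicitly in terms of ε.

Let ε > 0. We seek δ > 0 such that 0 < |t − 8| < δ implies |1/t − (1/8)| < ε.
|1/t − (1/8)| = |8 − t|/(8·|t|) = |t − 8|/(8|t|).
Restrict δ ≤ 4. Then |t − 8| < 4 gives |t| > 4, so 8|t| > 32.
Then |1/t − (1/8)| < |t − 8|/32, which is < ε when |t − 8| < 32ε.
Take δ = min(4, 32ε). Then 0 < |t − 8| < δ gives both |t − 8| < 4 and |t − 8| < 32ε, so |1/t − (1/8)| < ε.

δ = min(4, 32ε)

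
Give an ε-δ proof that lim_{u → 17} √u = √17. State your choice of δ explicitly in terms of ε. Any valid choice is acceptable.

Suppose ε > 0. We want δ > 0 such that 0 < |u − 17| < δ implies |√u − √17| < ε.
Multiplying by the conjugate, |√u − √17| = |u − 17|/(√u + √17).
Restrict δ ≤ 17 so that |u − 17| < 17 forces u > 0, and then √u + √17 > √17.
Hence |√u − √17| < |u − 17|/√17, which is < ε once |u − 17| < √17·ε.
Take δ = min(17, √17·ε). If 0 < |u − 17| < δ then u > 0 and |√u − √17| < |u − 17|/√17 < ε.

δ = min(17, √17·ε)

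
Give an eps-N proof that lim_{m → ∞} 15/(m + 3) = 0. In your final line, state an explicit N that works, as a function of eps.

N = 15/eps

Let eps > 0 be given. For m ≥ 1, |15/(m + 3) − 0| = 15/(m + 3) ≤ 15/m.
We need 15/m < eps, i.e. m > 15/eps.
Take N = 15/eps. If m > N then |15/(m + 3)| ≤ 15/m < eps.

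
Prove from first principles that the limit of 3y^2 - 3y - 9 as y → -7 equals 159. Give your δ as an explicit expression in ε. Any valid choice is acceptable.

δ = min(2, ε/51)

Let ε > 0 be given. We want δ > 0 such that 0 < |y + 7| < δ implies |(3y^2 - 3y - 9) − 159| < ε.
(3y^2 - 3y - 9) − 159 = 3y^2 - 3y - 168 = (y + 7)(3y - 24).
So |(3y^2 - 3y - 9) − 159| = |y + 7|·|3y - 24|.
Assume first that |y + 7| < 2, so |y| < 9. Then |3y - 24| ≤ 3·9 + 24 = 51.
Hence |(3y^2 - 3y - 9) − 159| ≤ 51|y + 7| < ε provided |y + 7| < ε/51.
Take δ = min(2, ε/51). Then 0 < |y + 7| < δ gives both |y + 7| < 2 and |y + 7| < ε/51, so |(3y^2 - 3y - 9) − 159| < ε.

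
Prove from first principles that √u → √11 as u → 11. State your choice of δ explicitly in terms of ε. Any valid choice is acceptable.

δ = min(11, √11·ε)

Let ε > 0 be given. We want δ > 0 such that 0 < |u − 11| < δ implies |√u − √11| < ε.
Multiplying by the conjugate, |√u − √11| = |u − 11|/(√u + √11).
Restrict δ ≤ 11 so that |u − 11| < 11 forces u > 0, and then √u + √11 > √11.
Hence |√u − √11| < |u − 11|/√11, which is < ε once |u − 11| < √11·ε.
Take δ = min(11, √11·ε). If 0 < |u − 11| < δ then u > 0 and |√u − √11| < |u − 11|/√11 < ε.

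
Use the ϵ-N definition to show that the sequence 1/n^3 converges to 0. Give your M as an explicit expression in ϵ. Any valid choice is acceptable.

M = (1/ϵ)^{1/3}

Let ϵ > 0. For n ≥ 1, |1/n^3 − 0| = 1/n^3.
1/n^3 < ϵ ⇔ n^3 > 1/ϵ ⇔ n > (1/ϵ)^{1/3}.
Take M = (1/ϵ)^{1/3}. Then n > M implies 1/n^3 < ϵ.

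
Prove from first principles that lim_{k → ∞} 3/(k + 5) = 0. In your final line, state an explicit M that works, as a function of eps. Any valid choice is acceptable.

Fix eps > 0. For k ≥ 1, |3/(k + 5) − 0| = 3/(k + 5) ≤ 3/k.
We need 3/k < eps, i.e. k > 3/eps.
Take M = 3/eps. If k > M then |3/(k + 5)| ≤ 3/k < eps.

M = 3/eps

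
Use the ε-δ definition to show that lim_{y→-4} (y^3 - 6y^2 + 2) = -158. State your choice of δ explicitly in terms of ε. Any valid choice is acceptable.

δ = min(1, ε/115)

Let ε > 0. We want δ > 0 such that 0 < |y + 4| < δ implies |(y^3 - 6y^2 + 2) + 158| < ε.
(y^3 - 6y^2 + 2) + 158 = y^3 - 6y^2 + 160 = (y + 4)(y^2 - 10y + 40).
So |(y^3 - 6y^2 + 2) + 158| = |y + 4|·|y^2 - 10y + 40|.
Require δ ≤ 1. Then |y + 4| < 1 gives |y| < 5, and by the triangle inequality |y^2 - 10y + 40| ≤ 5^2 + 10·5 + 40 = 115.
Hence |(y^3 - 6y^2 + 2) + 158| ≤ 115|y + 4| < ε provided |y + 4| < ε/115.
Take δ = min(1, ε/115). Then 0 < |y + 4| < δ gives both |y + 4| < 1 and |y + 4| < ε/115, so |(y^3 - 6y^2 + 2) + 158| < ε.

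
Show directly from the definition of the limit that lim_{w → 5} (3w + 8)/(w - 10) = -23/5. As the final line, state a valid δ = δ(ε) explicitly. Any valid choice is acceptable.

δ = min(5/2, (25/76)ε)

Suppose ε > 0. We want δ > 0 with 0 < |w − 5| < δ ⇒ |(3w + 8)/(w - 10) + 23/5| < ε.
Combining over a common denominator, (3w + 8)/(w - 10) + 23/5 = [(3w + 8)·(-5) − 23·(w - 10)] / [(-5)·(w - 10)] = -38(w − 5) / ((-5)(w - 10)).
So |(3w + 8)/(w - 10) + 23/5| = 38|w − 5| / (5·|w − 10|).
Require δ ≤ 5/2, so |w − 10| ≥ |-5| − |w − 5| > 5 − 5/2 = 5/2.
Hence |(3w + 8)/(w - 10) + 23/5| < 38|w − 5|/(5·(5/2)) = (76/25)|w − 5|, which is < ε once |w − 5| < (25/76)ε.
Take δ = min(5/2, (25/76)ε). Then 0 < |w − 5| < δ forces both bounds, so |(3w + 8)/(w - 10) + 23/5| < ε.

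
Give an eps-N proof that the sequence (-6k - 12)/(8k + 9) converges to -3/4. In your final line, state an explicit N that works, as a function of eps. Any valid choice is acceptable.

Suppose eps > 0. For k ≥ 1, |(-6k - 12)/(8k + 9) + 3/4| = |-42|/(8(8k + 9)) = 42/(8(8k + 9)).
Since 8k + 9 ≥ 8k for k ≥ 1, this is ≤ 42/(8·8k) = (21/32)/k.
So |(-6k - 12)/(8k + 9) + 3/4| < eps whenever k > (21/32)/eps.
Take N = (21/32)/eps. If k > N then |(-6k - 12)/(8k + 9) + 3/4| ≤ (21/32)/k < eps.

N = (21/32)/eps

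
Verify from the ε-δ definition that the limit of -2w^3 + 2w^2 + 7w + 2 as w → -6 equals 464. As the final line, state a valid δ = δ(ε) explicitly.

δ = min(2, ε/317)

Suppose ε > 0. We want δ > 0 such that 0 < |w + 6| < δ implies |(-2w^3 + 2w^2 + 7w + 2) − 464| < ε.
(-2w^3 + 2w^2 + 7w + 2) − 464 = -2w^3 + 2w^2 + 7w - 462 = (w + 6)(-2w^2 + 14w - 77).
So |(-2w^3 + 2w^2 + 7w + 2) − 464| = |w + 6|·|-2w^2 + 14w - 77|.
Assume first that |w + 6| < 2, so |w| < 8. Then |-2w^2 + 14w - 77| ≤ 2·8^2 + 14·8 + 77 = 317.
Hence |(-2w^3 + 2w^2 + 7w + 2) − 464| ≤ 317|w + 6| < ε provided |w + 6| < ε/317.
Take δ = min(2, ε/317). Then 0 < |w + 6| < δ gives both |w + 6| < 2 and |w + 6| < ε/317, so |(-2w^3 + 2w^2 + 7w + 2) − 464| < ε.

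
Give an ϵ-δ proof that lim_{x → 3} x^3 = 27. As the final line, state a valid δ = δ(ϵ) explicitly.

δ = min(1, ϵ/37)

Let ϵ > 0. We seek δ > 0 with 0 < |x − 3| < δ ⇒ |x^3 − 27| < ϵ.
Factor: x^3 − 27 = (x − 3)(x^2 + 3x + 9), so |x^3 − 27| = |x − 3|·|x^2 + 3x + 9|.
Impose δ ≤ 1 so that |x| < 4; then |x^2 + 3x + 9| ≤ 37.
Hence |x^3 − 27| ≤ 37|x − 3|, which is < ϵ once |x − 3| < ϵ/37.
Take δ = min(1, ϵ/37). If 0 < |x − 3| < δ then both bounds hold and |x^3 − 27| ≤ 37|x − 3| < 37·(ϵ/37) = ϵ.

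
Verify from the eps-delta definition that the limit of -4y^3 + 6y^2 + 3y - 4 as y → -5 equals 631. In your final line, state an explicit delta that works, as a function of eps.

delta = min(1, eps/427)

Fix eps > 0. We want delta > 0 such that 0 < |y + 5| < delta implies |(-4y^3 + 6y^2 + 3y - 4) − 631| < eps.
(-4y^3 + 6y^2 + 3y - 4) − 631 = -4y^3 + 6y^2 + 3y - 635 = (y + 5)(-4y^2 + 26y - 127).
So |(-4y^3 + 6y^2 + 3y - 4) − 631| = |y + 5|·|-4y^2 + 26y - 127|.
Assume first that |y + 5| < 1, so |y| < 6. Then |-4y^2 + 26y - 127| ≤ 4·6^2 + 26·6 + 127 = 427.
Hence |(-4y^3 + 6y^2 + 3y - 4) − 631| ≤ 427|y + 5| < eps provided |y + 5| < eps/427.
Take delta = min(1, eps/427). Then 0 < |y + 5| < delta gives both |y + 5| < 1 and |y + 5| < eps/427, so |(-4y^3 + 6y^2 + 3y - 4) − 631| < eps.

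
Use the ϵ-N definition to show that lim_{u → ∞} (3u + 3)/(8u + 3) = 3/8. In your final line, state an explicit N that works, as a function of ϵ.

N = (15/64)/ϵ

Let ϵ > 0 be given. We seek N > 0 such that u > N implies |(3u + 3)/(8u + 3) − (3/8)| < ϵ.
(3u + 3)/(8u + 3) − (3/8) = (8(3u + 3) − 3(8u + 3)) / (8(8u + 3)) = 15/(8(8u + 3)).
For u > 0 we have 8u + 3 > 8u, so |(3u + 3)/(8u + 3) − (3/8)| = 15/(8(8u + 3)) < 15/(8·8u) = (15/64)/u.
Thus |(3u + 3)/(8u + 3) − (3/8)| < ϵ whenever u > (15/64)/ϵ.
Take N = (15/64)/ϵ. If u > N then |(3u + 3)/(8u + 3) − (3/8)| < (15/64)/u < ϵ.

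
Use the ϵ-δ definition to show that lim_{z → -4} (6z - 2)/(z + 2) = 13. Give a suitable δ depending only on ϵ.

δ = min(1, (1/7)ϵ)

Fix ϵ > 0. We want δ > 0 with 0 < |z + 4| < δ ⇒ |(6z - 2)/(z + 2) − 13| < ϵ.
Combining over a common denominator, (6z - 2)/(z + 2) − 13 = [(6z - 2)·(-2) − (-26)·(z + 2)] / [(-2)·(z + 2)] = 14(z + 4) / ((-2)(z + 2)).
So |(6z - 2)/(z + 2) − 13| = 14|z + 4| / (2·|z + 2|).
Restrict δ ≤ 1. Then |z + 4| < 1 gives |z + 2| = |(z + 4) + (-2)| ≥ 2 − 1 = 1.
Hence |(6z - 2)/(z + 2) − 13| < 14|z + 4|/(2·1) = 7|z + 4|, which is < ϵ once |z + 4| < (1/7)ϵ.
Take δ = min(1, (1/7)ϵ). Then 0 < |z + 4| < δ forces both bounds, so |(6z - 2)/(z + 2) − 13| < ϵ.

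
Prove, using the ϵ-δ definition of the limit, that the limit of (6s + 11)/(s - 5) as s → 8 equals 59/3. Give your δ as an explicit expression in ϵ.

Suppose ϵ > 0. We want δ > 0 with 0 < |s − 8| < δ ⇒ |(6s + 11)/(s - 5) − (59/3)| < ϵ.
Combining over a common denominator, (6s + 11)/(s - 5) − (59/3) = [(6s + 11)·3 − 59·(s - 5)] / [3·(s - 5)] = -41(s − 8) / (3(s - 5)).
So |(6s + 11)/(s - 5) − (59/3)| = 41|s − 8| / (3·|s − 5|).
Require δ ≤ 3/2, so |s − 5| ≥ |3| − |s − 8| > 3 − 3/2 = 3/2.
Hence |(6s + 11)/(s - 5) − (59/3)| < 41|s − 8|/(3·(3/2)) = (82/9)|s − 8|, which is < ϵ once |s − 8| < (9/82)ϵ.
Take δ = min(3/2, (9/82)ϵ). Then 0 < |s − 8| < δ forces both bounds, so |(6s + 11)/(s - 5) − (59/3)| < ϵ.

δ = min(3/2, (9/82)ϵ)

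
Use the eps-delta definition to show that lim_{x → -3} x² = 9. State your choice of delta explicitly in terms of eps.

Suppose eps > 0. We seek delta > 0 with 0 < |x + 3| < delta ⇒ |x² − 9| < eps.
Factor: x² − 9 = (x + 3)(x - 3), so |x² − 9| = |x + 3|·|x - 3|.
Impose delta ≤ 2 so that |x| < 5; then |x - 3| ≤ 8.
Hence |x² − 9| ≤ 8|x + 3|, which is < eps once |x + 3| < eps/8.
Take delta = min(2, eps/8). If 0 < |x + 3| < delta then both bounds hold and |x² − 9| ≤ 8|x + 3| < 8·(eps/8) = eps.

delta = min(2, eps/8)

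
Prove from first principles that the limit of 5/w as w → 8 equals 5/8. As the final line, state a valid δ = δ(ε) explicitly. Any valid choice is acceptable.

δ = min(4, (32/5)ε)

Let ε > 0. We seek δ > 0 such that 0 < |w − 8| < δ implies |5/w − (5/8)| < ε.
|5/w − (5/8)| = 5·|8 − w|/(8·|w|) = 5|w − 8|/(8|w|).
Require δ ≤ 4 so that |w| > 8 − 4 = 4, hence 8|w| > 32.
Then |5/w − (5/8)| < 5|w − 8|/32, which is < ε when |w − 8| < (32/5)ε.
Take δ = min(4, (32/5)ε). Then 0 < |w − 8| < δ gives both |w − 8| < 4 and |w − 8| < (32/5)ε, so |5/w − (5/8)| < ε.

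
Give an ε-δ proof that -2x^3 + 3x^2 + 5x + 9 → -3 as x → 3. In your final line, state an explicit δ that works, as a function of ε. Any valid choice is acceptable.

Fix ε > 0. We want δ > 0 such that 0 < |x − 3| < δ implies |(-2x^3 + 3x^2 + 5x + 9) + 3| < ε.
(-2x^3 + 3x^2 + 5x + 9) + 3 = -2x^3 + 3x^2 + 5x + 12 = (x − 3)(-2x^2 - 3x - 4).
So |(-2x^3 + 3x^2 + 5x + 9) + 3| = |x − 3|·|-2x^2 - 3x - 4|.
Require δ ≤ 1. Then |x − 3| < 1 gives |x| < 4, and by the triangle inequality |-2x^2 - 3x - 4| ≤ 2·4^2 + 3·4 + 4 = 48.
Hence |(-2x^3 + 3x^2 + 5x + 9) + 3| ≤ 48|x − 3| < ε provided |x − 3| < ε/48.
Take δ = min(1, ε/48). Then 0 < |x − 3| < δ gives both |x − 3| < 1 and |x − 3| < ε/48, so |(-2x^3 + 3x^2 + 5x + 9) + 3| < ε.

δ = min(1, ε/48)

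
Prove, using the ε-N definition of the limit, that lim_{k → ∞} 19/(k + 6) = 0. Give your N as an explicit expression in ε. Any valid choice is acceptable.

Let ε > 0 be given. For k ≥ 1, |19/(k + 6) − 0| = 19/(k + 6) ≤ 19/k.
We need 19/k < ε, i.e. k > 19/ε.
Take N = 19/ε. If k > N then |19/(k + 6)| ≤ 19/k < ε.

N = 19/ε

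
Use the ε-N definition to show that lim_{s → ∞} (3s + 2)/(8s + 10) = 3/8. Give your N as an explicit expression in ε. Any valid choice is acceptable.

Let ε > 0 be given. We seek N > 0 such that s > N implies |(3s + 2)/(8s + 10) − (3/8)| < ε.
(3s + 2)/(8s + 10) − (3/8) = (8(3s + 2) − 3(8s + 10)) / (8(8s + 10)) = -14/(8(8s + 10)).
For s > 0 we have 8s + 10 > 8s, so |(3s + 2)/(8s + 10) − (3/8)| = 14/(8(8s + 10)) < 14/(8·8s) = (7/32)/s.
Thus |(3s + 2)/(8s + 10) − (3/8)| < ε whenever s > (7/32)/ε.
Take N = (7/32)/ε. If s > N then |(3s + 2)/(8s + 10) − (3/8)| < (7/32)/s < ε.

N = (7/32)/ε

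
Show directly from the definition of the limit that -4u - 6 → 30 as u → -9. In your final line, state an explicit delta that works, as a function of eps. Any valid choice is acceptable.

delta = eps/4

Let eps > 0. We need delta > 0 so that 0 < |u + 9| < delta implies |(-4u - 6) − 30| < eps.
Since (-4u - 6) − 30 = -4(u + 9), we have |(-4u - 6) − 30| = 4|u + 9|.
Thus it suffices that |u + 9| < eps/4.
Choosing delta = eps/4 gives |(-4u - 6) − 30| = 4|u + 9| < eps whenever |u + 9| < delta.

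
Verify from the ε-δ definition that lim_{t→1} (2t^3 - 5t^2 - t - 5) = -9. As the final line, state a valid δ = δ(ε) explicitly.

Suppose ε > 0. We want δ > 0 such that 0 < |t − 1| < δ implies |(2t^3 - 5t^2 - t - 5) + 9| < ε.
(2t^3 - 5t^2 - t - 5) + 9 = 2t^3 - 5t^2 - t + 4 = (t − 1)(2t^2 - 3t - 4).
So |(2t^3 - 5t^2 - t - 5) + 9| = |t − 1|·|2t^2 - 3t - 4|.
Assume first that |t − 1| < 1, so |t| < 2. Then |2t^2 - 3t - 4| ≤ 2·2^2 + 3·2 + 4 = 18.
Hence |(2t^3 - 5t^2 - t - 5) + 9| ≤ 18|t − 1| < ε provided |t − 1| < ε/18.
Choosing δ = min(1, ε/18) ensures both conditions, hence |(2t^3 - 5t^2 - t - 5) + 9| < ε.

δ = min(1, ε/18)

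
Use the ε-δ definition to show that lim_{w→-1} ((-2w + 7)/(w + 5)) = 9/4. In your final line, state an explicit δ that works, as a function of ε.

δ = min(2, (8/17)ε)

Let ε > 0. We want δ > 0 with 0 < |w + 1| < δ ⇒ |(-2w + 7)/(w + 5) − (9/4)| < ε.
Combining over a common denominator, (-2w + 7)/(w + 5) − (9/4) = [(-2w + 7)·4 − 9·(w + 5)] / [4·(w + 5)] = -17(w + 1) / (4(w + 5)).
So |(-2w + 7)/(w + 5) − (9/4)| = 17|w + 1| / (4·|w + 5|).
Require δ ≤ 2, so |w + 5| ≥ |4| − |w + 1| > 4 − 2 = 2.
Hence |(-2w + 7)/(w + 5) − (9/4)| < 17|w + 1|/(4·2) = (17/8)|w + 1|, which is < ε once |w + 1| < (8/17)ε.
Take δ = min(2, (8/17)ε). Then 0 < |w + 1| < δ forces both bounds, so |(-2w + 7)/(w + 5) − (9/4)| < ε.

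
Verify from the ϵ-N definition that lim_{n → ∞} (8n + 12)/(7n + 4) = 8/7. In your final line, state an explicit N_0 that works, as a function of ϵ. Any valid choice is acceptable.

Let ϵ > 0 be given. For n ≥ 1, |(8n + 12)/(7n + 4) − (8/7)| = |52|/(7(7n + 4)) = 52/(7(7n + 4)).
Since 7n + 4 ≥ 7n for n ≥ 1, this is ≤ 52/(7·7n) = (52/49)/n.
So |(8n + 12)/(7n + 4) − (8/7)| < ϵ whenever n > (52/49)/ϵ.
Take N_0 = (52/49)/ϵ. If n > N_0 then |(8n + 12)/(7n + 4) − (8/7)| ≤ (52/49)/n < ϵ.

N_0 = (52/49)/ϵ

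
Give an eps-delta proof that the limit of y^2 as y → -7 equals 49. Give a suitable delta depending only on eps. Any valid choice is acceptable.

delta = min(1, eps/15)

Suppose eps > 0. We seek delta > 0 with 0 < |y + 7| < delta ⇒ |y^2 − 49| < eps.
Factor: y^2 − 49 = (y + 7)(y - 7), so |y^2 − 49| = |y + 7|·|y - 7|.
Impose delta ≤ 1 so that |y| < 8; then |y - 7| ≤ 15.
Hence |y^2 − 49| ≤ 15|y + 7|, which is < eps once |y + 7| < eps/15.
Take delta = min(1, eps/15). If 0 < |y + 7| < delta then both bounds hold and |y^2 − 49| ≤ 15|y + 7| < 15·(eps/15) = eps.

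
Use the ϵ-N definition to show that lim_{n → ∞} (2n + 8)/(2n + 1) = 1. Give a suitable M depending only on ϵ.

Let ϵ > 0 be given. For n ≥ 1, |(2n + 8)/(2n + 1) − 1| = |14|/(2(2n + 1)) = 14/(2(2n + 1)).
Since 2n + 1 ≥ 2n for n ≥ 1, this is ≤ 14/(2·2n) = (7/2)/n.
So |(2n + 8)/(2n + 1) − 1| < ϵ whenever n > (7/2)/ϵ.
Take M = (7/2)/ϵ. If n > M then |(2n + 8)/(2n + 1) − 1| ≤ (7/2)/n < ϵ.

M = (7/2)/ϵ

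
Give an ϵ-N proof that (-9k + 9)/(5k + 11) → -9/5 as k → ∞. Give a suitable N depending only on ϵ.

N = (144/25)/ϵ

Let ϵ > 0 be given. For k ≥ 1, |(-9k + 9)/(5k + 11) + 9/5| = |144|/(5(5k + 11)) = 144/(5(5k + 11)).
Since 5k + 11 ≥ 5k for k ≥ 1, this is ≤ 144/(5·5k) = (144/25)/k.
So |(-9k + 9)/(5k + 11) + 9/5| < ϵ whenever k > (144/25)/ϵ.
Take N = (144/25)/ϵ. If k > N then |(-9k + 9)/(5k + 11) + 9/5| ≤ (144/25)/k < ϵ.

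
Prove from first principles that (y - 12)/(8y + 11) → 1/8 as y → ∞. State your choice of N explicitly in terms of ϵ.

N = (107/64)/ϵ

Fix ϵ > 0. We seek N > 0 such that y > N implies |(y - 12)/(8y + 11) − (1/8)| < ϵ.
(y - 12)/(8y + 11) − (1/8) = (8(y - 12) − (8y + 11)) / (8(8y + 11)) = -107/(8(8y + 11)).
For y > 0 we have 8y + 11 > 8y, so |(y - 12)/(8y + 11) − (1/8)| = 107/(8(8y + 11)) < 107/(8·8y) = (107/64)/y.
Thus |(y - 12)/(8y + 11) − (1/8)| < ϵ whenever y > (107/64)/ϵ.
Take N = (107/64)/ϵ. If y > N then |(y - 12)/(8y + 11) − (1/8)| < (107/64)/y < ϵ.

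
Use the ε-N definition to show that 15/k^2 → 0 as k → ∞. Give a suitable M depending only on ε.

M = (15/ε)^{1/2}

Let ε > 0 be given. For k ≥ 1, |15/k^2 − 0| = 15/k^2.
15/k^2 < ε ⇔ k^2 > 15/ε ⇔ k > (15/ε)^{1/2}.
Take M = (15/ε)^{1/2}. Then k > M implies 15/k^2 < ε.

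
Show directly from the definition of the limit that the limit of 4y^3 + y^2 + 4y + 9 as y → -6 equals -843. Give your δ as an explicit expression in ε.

Suppose ε > 0. We want δ > 0 such that 0 < |y + 6| < δ implies |(4y^3 + y^2 + 4y + 9) + 843| < ε.
(4y^3 + y^2 + 4y + 9) + 843 = 4y^3 + y^2 + 4y + 852 = (y + 6)(4y^2 - 23y + 142).
So |(4y^3 + y^2 + 4y + 9) + 843| = |y + 6|·|4y^2 - 23y + 142|.
Require δ ≤ 1. Then |y + 6| < 1 gives |y| < 7, and by the triangle inequality |4y^2 - 23y + 142| ≤ 4·7^2 + 23·7 + 142 = 499.
Hence |(4y^3 + y^2 + 4y + 9) + 843| ≤ 499|y + 6| < ε provided |y + 6| < ε/499.
Choosing δ = min(1, ε/499) ensures both conditions, hence |(4y^3 + y^2 + 4y + 9) + 843| < ε.

δ = min(1, ε/499)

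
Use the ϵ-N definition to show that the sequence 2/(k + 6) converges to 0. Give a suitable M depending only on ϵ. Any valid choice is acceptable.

Suppose ϵ > 0. For k ≥ 1, |2/(k + 6) − 0| = 2/(k + 6) ≤ 2/k.
We need 2/k < ϵ, i.e. k > 2/ϵ.
Take M = 2/ϵ. If k > M then |2/(k + 6)| ≤ 2/k < ϵ.

M = 2/ϵ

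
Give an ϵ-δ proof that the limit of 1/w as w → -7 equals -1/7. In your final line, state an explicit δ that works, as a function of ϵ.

Fix ϵ > 0. We seek δ > 0 such that 0 < |w + 7| < δ implies |1/w + 1/7| < ϵ.
|1/w + 1/7| = |-7 − w|/(7·|w|) = |w + 7|/(7|w|).
Restrict δ ≤ 7/2. Then |w + 7| < 7/2 gives |w| > 7/2, so 7|w| > 49/2.
Then |1/w + 1/7| < |w + 7|/(49/2), which is < ϵ when |w + 7| < (49/2)ϵ.
Take δ = min(7/2, (49/2)ϵ). Then 0 < |w + 7| < δ gives both |w + 7| < 7/2 and |w + 7| < (49/2)ϵ, so |1/w + 1/7| < ϵ.

δ = min(7/2, (49/2)ϵ)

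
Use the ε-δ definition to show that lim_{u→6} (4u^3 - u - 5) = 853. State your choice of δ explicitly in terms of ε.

Let ε > 0. We want δ > 0 such that 0 < |u − 6| < δ implies |(4u^3 - u - 5) − 853| < ε.
(4u^3 - u - 5) − 853 = 4u^3 - u - 858 = (u − 6)(4u^2 + 24u + 143).
So |(4u^3 - u - 5) − 853| = |u − 6|·|4u^2 + 24u + 143|.
Require δ ≤ 1. Then |u − 6| < 1 gives |u| < 7, and by the triangle inequality |4u^2 + 24u + 143| ≤ 4·7^2 + 24·7 + 143 = 507.
Hence |(4u^3 - u - 5) − 853| ≤ 507|u − 6| < ε provided |u − 6| < ε/507.
Take δ = min(1, ε/507). Then 0 < |u − 6| < δ gives both |u − 6| < 1 and |u − 6| < ε/507, so |(4u^3 - u - 5) − 853| < ε.

δ = min(1, ε/507)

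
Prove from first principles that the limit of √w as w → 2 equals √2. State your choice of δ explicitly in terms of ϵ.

δ = min(2, √2·ϵ)

Let ϵ > 0 be given. We want δ > 0 such that 0 < |w − 2| < δ implies |√w − √2| < ϵ.
Rationalise: √w − √2 = (w − 2)/(√w + √2), so |√w − √2| = |w − 2|/(√w + √2).
Restrict δ ≤ 2 so that |w − 2| < 2 forces w > 0, and then √w + √2 > √2.
Hence |√w − √2| < |w − 2|/√2, which is < ϵ once |w − 2| < √2·ϵ.
Take δ = min(2, √2·ϵ). If 0 < |w − 2| < δ then w > 0 and |√w − √2| < |w − 2|/√2 < ϵ.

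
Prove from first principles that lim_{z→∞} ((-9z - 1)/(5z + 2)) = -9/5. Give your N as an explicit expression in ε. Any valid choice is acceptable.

Let ε > 0. We seek N > 0 such that z > N implies |(-9z - 1)/(5z + 2) + 9/5| < ε.
(-9z - 1)/(5z + 2) + 9/5 = (5(-9z - 1) − (-9)(5z + 2)) / (5(5z + 2)) = 13/(5(5z + 2)).
For z > 0 we have 5z + 2 > 5z, so |(-9z - 1)/(5z + 2) + 9/5| = 13/(5(5z + 2)) < 13/(5·5z) = (13/25)/z.
Thus |(-9z - 1)/(5z + 2) + 9/5| < ε whenever z > (13/25)/ε.
Take N = (13/25)/ε. If z > N then |(-9z - 1)/(5z + 2) + 9/5| < (13/25)/z < ε.

N = (13/25)/ε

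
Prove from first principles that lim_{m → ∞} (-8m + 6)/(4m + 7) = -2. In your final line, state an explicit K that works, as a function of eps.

K = 5/eps

Suppose eps > 0. For m ≥ 1, |(-8m + 6)/(4m + 7) + 2| = |80|/(4(4m + 7)) = 80/(4(4m + 7)).
Since 4m + 7 ≥ 4m for m ≥ 1, this is ≤ 80/(4·4m) = 5/m.
So |(-8m + 6)/(4m + 7) + 2| < eps whenever m > 5/eps.
Take K = 5/eps. If m > K then |(-8m + 6)/(4m + 7) + 2| ≤ 5/m < eps.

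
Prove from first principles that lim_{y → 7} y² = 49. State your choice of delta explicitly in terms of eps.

Suppose eps > 0. We seek delta > 0 with 0 < |y − 7| < delta ⇒ |y² − 49| < eps.
Factor: y² − 49 = (y − 7)(y + 7), so |y² − 49| = |y − 7|·|y + 7|.
Restrict delta ≤ 1. Then |y − 7| < 1 gives |y| < 8, so by the triangle inequality |y + 7| ≤ 8 + 7 = 15.
Hence |y² − 49| ≤ 15|y − 7|, which is < eps once |y − 7| < eps/15.
Take delta = min(1, eps/15). If 0 < |y − 7| < delta then both bounds hold and |y² − 49| ≤ 15|y − 7| < 15·(eps/15) = eps.

delta = min(1, eps/15)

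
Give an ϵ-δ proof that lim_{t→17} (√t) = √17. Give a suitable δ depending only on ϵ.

δ = min(17, √17·ϵ)

Let ϵ > 0. We want δ > 0 such that 0 < |t − 17| < δ implies |√t − √17| < ϵ.
Multiplying by the conjugate, |√t − √17| = |t − 17|/(√t + √17).
Restrict δ ≤ 17 so that |t − 17| < 17 forces t > 0, and then √t + √17 > √17.
Hence |√t − √17| < |t − 17|/√17, which is < ϵ once |t − 17| < √17·ϵ.
Take δ = min(17, √17·ϵ). If 0 < |t − 17| < δ then t > 0 and |√t − √17| < |t − 17|/√17 < ϵ.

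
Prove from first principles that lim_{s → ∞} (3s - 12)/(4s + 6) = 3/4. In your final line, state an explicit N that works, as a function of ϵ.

N = (33/8)/ϵ

Fix ϵ > 0. We seek N > 0 such that s > N implies |(3s - 12)/(4s + 6) − (3/4)| < ϵ.
(3s - 12)/(4s + 6) − (3/4) = (4(3s - 12) − 3(4s + 6)) / (4(4s + 6)) = -66/(4(4s + 6)).
For s > 0 we have 4s + 6 > 4s, so |(3s - 12)/(4s + 6) − (3/4)| = 66/(4(4s + 6)) < 66/(4·4s) = (33/8)/s.
Thus |(3s - 12)/(4s + 6) − (3/4)| < ϵ whenever s > (33/8)/ϵ.
Take N = (33/8)/ϵ. If s > N then |(3s - 12)/(4s + 6) − (3/4)| < (33/8)/s < ϵ.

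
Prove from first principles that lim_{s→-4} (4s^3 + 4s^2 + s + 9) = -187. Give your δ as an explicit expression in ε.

δ = min(2, ε/265)

Fix ε > 0. We want δ > 0 such that 0 < |s + 4| < δ implies |(4s^3 + 4s^2 + s + 9) + 187| < ε.
(4s^3 + 4s^2 + s + 9) + 187 = 4s^3 + 4s^2 + s + 196 = (s + 4)(4s^2 - 12s + 49).
So |(4s^3 + 4s^2 + s + 9) + 187| = |s + 4|·|4s^2 - 12s + 49|.
Assume first that |s + 4| < 2, so |s| < 6. Then |4s^2 - 12s + 49| ≤ 4·6^2 + 12·6 + 49 = 265.
Hence |(4s^3 + 4s^2 + s + 9) + 187| ≤ 265|s + 4| < ε provided |s + 4| < ε/265.
Choosing δ = min(2, ε/265) ensures both conditions, hence |(4s^3 + 4s^2 + s + 9) + 187| < ε.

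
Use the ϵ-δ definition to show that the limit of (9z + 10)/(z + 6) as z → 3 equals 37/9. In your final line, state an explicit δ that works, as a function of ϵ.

Let ϵ > 0 be given. We want δ > 0 with 0 < |z − 3| < δ ⇒ |(9z + 10)/(z + 6) − (37/9)| < ϵ.
Combining over a common denominator, (9z + 10)/(z + 6) − (37/9) = [(9z + 10)·9 − 37·(z + 6)] / [9·(z + 6)] = 44(z − 3) / (9(z + 6)).
So |(9z + 10)/(z + 6) − (37/9)| = 44|z − 3| / (9·|z + 6|).
Restrict δ ≤ 9/2. Then |z − 3| < 9/2 gives |z + 6| = |(z − 3) + 9| ≥ 9 − 9/2 = 9/2.
Hence |(9z + 10)/(z + 6) − (37/9)| < 44|z − 3|/(9·(9/2)) = (88/81)|z − 3|, which is < ϵ once |z − 3| < (81/88)ϵ.
Take δ = min(9/2, (81/88)ϵ). Then 0 < |z − 3| < δ forces both bounds, so |(9z + 10)/(z + 6) − (37/9)| < ϵ.

δ = min(9/2, (81/88)ϵ)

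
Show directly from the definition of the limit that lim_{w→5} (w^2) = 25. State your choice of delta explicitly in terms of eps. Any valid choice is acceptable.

Let eps > 0. We seek delta > 0 with 0 < |w − 5| < delta ⇒ |w^2 − 25| < eps.
Factor: w^2 − 25 = (w − 5)(w + 5), so |w^2 − 25| = |w − 5|·|w + 5|.
Impose delta ≤ 2 so that |w| < 7; then |w + 5| ≤ 12.
Hence |w^2 − 25| ≤ 12|w − 5|, which is < eps once |w − 5| < eps/12.
Take delta = min(2, eps/12). If 0 < |w − 5| < delta then both bounds hold and |w^2 − 25| ≤ 12|w − 5| < 12·(eps/12) = eps.

delta = min(2, eps/12)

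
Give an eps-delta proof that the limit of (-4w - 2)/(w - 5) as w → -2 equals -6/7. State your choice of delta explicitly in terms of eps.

delta = min(7/2, (49/44)eps)

Let eps > 0. We want delta > 0 with 0 < |w + 2| < delta ⇒ |(-4w - 2)/(w - 5) + 6/7| < eps.
Combining over a common denominator, (-4w - 2)/(w - 5) + 6/7 = [(-4w - 2)·(-7) − 6·(w - 5)] / [(-7)·(w - 5)] = 22(w + 2) / ((-7)(w - 5)).
So |(-4w - 2)/(w - 5) + 6/7| = 22|w + 2| / (7·|w − 5|).
Restrict delta ≤ 7/2. Then |w + 2| < 7/2 gives |w − 5| = |(w + 2) + (-7)| ≥ 7 − 7/2 = 7/2.
Hence |(-4w - 2)/(w - 5) + 6/7| < 22|w + 2|/(7·(7/2)) = (44/49)|w + 2|, which is < eps once |w + 2| < (49/44)eps.
Take delta = min(7/2, (49/44)eps). Then 0 < |w + 2| < delta forces both bounds, so |(-4w - 2)/(w - 5) + 6/7| < eps.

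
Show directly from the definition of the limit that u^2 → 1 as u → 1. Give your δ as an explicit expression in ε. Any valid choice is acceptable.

δ = min(1, ε/3)

Let ε > 0 be given. We seek δ > 0 with 0 < |u − 1| < δ ⇒ |u^2 − 1| < ε.
Factor: u^2 − 1 = (u − 1)(u + 1), so |u^2 − 1| = |u − 1|·|u + 1|.
Impose δ ≤ 1 so that |u| < 2; then |u + 1| ≤ 3.
Hence |u^2 − 1| ≤ 3|u − 1|, which is < ε once |u − 1| < ε/3.
Take δ = min(1, ε/3). If 0 < |u − 1| < δ then both bounds hold and |u^2 − 1| ≤ 3|u − 1| < 3·(ε/3) = ε.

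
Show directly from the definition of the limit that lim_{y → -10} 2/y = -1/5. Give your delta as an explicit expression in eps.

Let eps > 0 be given. We seek delta > 0 such that 0 < |y + 10| < delta implies |2/y + 1/5| < eps.
|2/y + 1/5| = 2·|-10 − y|/(10·|y|) = 2|y + 10|/(10|y|).
Restrict delta ≤ 5. Then |y + 10| < 5 gives |y| > 5, so 10|y| > 50.
Then |2/y + 1/5| < 2|y + 10|/50, which is < eps when |y + 10| < 25eps.
Take delta = min(5, 25eps). Then 0 < |y + 10| < delta gives both |y + 10| < 5 and |y + 10| < 25eps, so |2/y + 1/5| < eps.

delta = min(5, 25eps)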